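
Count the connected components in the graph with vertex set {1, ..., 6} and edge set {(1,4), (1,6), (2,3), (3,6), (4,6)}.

Step 1: Build adjacency list from edges:
  1: 4, 6
  2: 3
  3: 2, 6
  4: 1, 6
  5: (none)
  6: 1, 3, 4

Step 2: Run BFS/DFS from vertex 1:
  Visited: {1, 4, 6, 3, 2}
  Reached 5 of 6 vertices

Step 3: Only 5 of 6 vertices reached. Graph is disconnected.
Connected components: {1, 2, 3, 4, 6}, {5}
Number of connected components: 2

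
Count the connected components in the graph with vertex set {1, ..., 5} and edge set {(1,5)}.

Step 1: Build adjacency list from edges:
  1: 5
  2: (none)
  3: (none)
  4: (none)
  5: 1

Step 2: Run BFS/DFS from vertex 1:
  Visited: {1, 5}
  Reached 2 of 5 vertices

Step 3: Only 2 of 5 vertices reached. Graph is disconnected.
Connected components: {1, 5}, {2}, {3}, {4}
Number of connected components: 4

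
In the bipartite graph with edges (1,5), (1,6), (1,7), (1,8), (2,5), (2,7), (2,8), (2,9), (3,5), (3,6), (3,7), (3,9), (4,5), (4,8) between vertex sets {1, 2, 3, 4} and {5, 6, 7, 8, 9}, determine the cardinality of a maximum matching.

Step 1: List the neighbors of each left vertex:
  1: 5, 6, 7, 8
  2: 5, 7, 8, 9
  3: 5, 6, 7, 9
  4: 5, 8

Step 2: Greedily match left vertices, then look for augmenting paths:
  Match 1 -- 5
  Match 2 -- 7
  Match 3 -- 6
  Match 4 -- 8
  No augmenting path remains.

Step 3: Verify this is maximum:
  Matching size 4 = min(|L|, |R|) = min(4, 5), which is an upper bound, so this matching is maximum.

Maximum matching: {(1,5), (2,7), (3,6), (4,8)}
Size: 4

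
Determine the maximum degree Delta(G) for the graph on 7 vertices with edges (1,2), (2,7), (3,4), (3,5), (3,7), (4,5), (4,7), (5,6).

Step 1: Count edges incident to each vertex:
  deg(1) = 1 (neighbors: 2)
  deg(2) = 2 (neighbors: 1, 7)
  deg(3) = 3 (neighbors: 4, 5, 7)
  deg(4) = 3 (neighbors: 3, 5, 7)
  deg(5) = 3 (neighbors: 3, 4, 6)
  deg(6) = 1 (neighbors: 5)
  deg(7) = 3 (neighbors: 2, 3, 4)

Step 2: Find maximum:
  max(1, 2, 3, 3, 3, 1, 3) = 3 (vertex 3)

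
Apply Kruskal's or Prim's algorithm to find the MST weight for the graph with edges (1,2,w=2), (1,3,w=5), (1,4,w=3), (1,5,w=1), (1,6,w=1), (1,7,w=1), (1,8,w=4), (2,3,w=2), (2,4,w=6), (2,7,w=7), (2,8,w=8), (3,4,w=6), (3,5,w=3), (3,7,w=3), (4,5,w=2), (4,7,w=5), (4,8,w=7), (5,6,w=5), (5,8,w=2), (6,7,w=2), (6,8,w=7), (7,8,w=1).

Apply Kruskal's algorithm (sort edges by weight, add if no cycle):

Sorted edges by weight:
  (1,5) w=1
  (1,6) w=1
  (1,7) w=1
  (7,8) w=1
  (1,2) w=2
  (2,3) w=2
  (4,5) w=2
  (5,8) w=2
  (6,7) w=2
  (1,4) w=3
  (3,5) w=3
  (3,7) w=3
  (1,8) w=4
  (1,3) w=5
  (4,7) w=5
  (5,6) w=5
  (2,4) w=6
  (3,4) w=6
  (2,7) w=7
  (4,8) w=7
  (6,8) w=7
  (2,8) w=8

Add edge (1,5) w=1 -- no cycle. Running total: 1
Add edge (1,6) w=1 -- no cycle. Running total: 2
Add edge (1,7) w=1 -- no cycle. Running total: 3
Add edge (7,8) w=1 -- no cycle. Running total: 4
Add edge (1,2) w=2 -- no cycle. Running total: 6
Add edge (2,3) w=2 -- no cycle. Running total: 8
Add edge (4,5) w=2 -- no cycle. Running total: 10

MST edges: (1,5,w=1), (1,6,w=1), (1,7,w=1), (7,8,w=1), (1,2,w=2), (2,3,w=2), (4,5,w=2)
Total MST weight: 1 + 1 + 1 + 1 + 2 + 2 + 2 = 10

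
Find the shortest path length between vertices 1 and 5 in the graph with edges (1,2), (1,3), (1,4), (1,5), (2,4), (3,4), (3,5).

Step 1: Build adjacency list:
  1: 2, 3, 4, 5
  2: 1, 4
  3: 1, 4, 5
  4: 1, 2, 3
  5: 1, 3

Step 2: BFS from vertex 1 to find shortest path to 5:
  vertex 2 reached at distance 1
  vertex 3 reached at distance 1
  vertex 4 reached at distance 1
  vertex 5 reached at distance 1

Step 3: Shortest path: 1 -> 5
Path length: 1 edge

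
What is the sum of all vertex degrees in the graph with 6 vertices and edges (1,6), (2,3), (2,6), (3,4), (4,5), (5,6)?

Step 1: Count edges incident to each vertex:
  deg(1) = 1 (neighbors: 6)
  deg(2) = 2 (neighbors: 3, 6)
  deg(3) = 2 (neighbors: 2, 4)
  deg(4) = 2 (neighbors: 3, 5)
  deg(5) = 2 (neighbors: 4, 6)
  deg(6) = 3 (neighbors: 1, 2, 5)

Step 2: Sum all degrees:
  1 + 2 + 2 + 2 + 2 + 3 = 12

Verification: sum of degrees = 2 * |E| = 2 * 6 = 12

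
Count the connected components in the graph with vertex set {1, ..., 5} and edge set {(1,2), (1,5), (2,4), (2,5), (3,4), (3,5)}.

Step 1: Build adjacency list from edges:
  1: 2, 5
  2: 1, 4, 5
  3: 4, 5
  4: 2, 3
  5: 1, 2, 3

Step 2: Run BFS/DFS from vertex 1:
  Visited: {1, 2, 5, 4, 3}
  Reached 5 of 5 vertices

Step 3: All 5 vertices reached from vertex 1, so the graph is connected.
Number of connected components: 1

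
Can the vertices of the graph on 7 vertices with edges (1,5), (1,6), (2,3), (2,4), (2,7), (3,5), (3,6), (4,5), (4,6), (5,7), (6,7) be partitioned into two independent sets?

Step 1: Attempt 2-coloring using BFS:
  Start at vertex 1, assign color 0
  Color vertex 5 with color 1 (neighbor of 1)
  Color vertex 6 with color 1 (neighbor of 1)
  Color vertex 3 with color 0 (neighbor of 5)
  Color vertex 4 with color 0 (neighbor of 5)
  Color vertex 7 with color 0 (neighbor of 5)
  Color vertex 2 with color 1 (neighbor of 3)

Step 2: 2-coloring succeeded. No conflicts found.
  Set A (color 0): {1, 3, 4, 7}
  Set B (color 1): {2, 5, 6}

The graph is bipartite with partition {1, 3, 4, 7}, {2, 5, 6}.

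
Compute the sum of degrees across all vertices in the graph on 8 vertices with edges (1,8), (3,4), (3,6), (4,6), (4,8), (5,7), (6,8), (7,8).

Step 1: Count edges incident to each vertex:
  deg(1) = 1 (neighbors: 8)
  deg(2) = 0 (neighbors: none)
  deg(3) = 2 (neighbors: 4, 6)
  deg(4) = 3 (neighbors: 3, 6, 8)
  deg(5) = 1 (neighbors: 7)
  deg(6) = 3 (neighbors: 3, 4, 8)
  deg(7) = 2 (neighbors: 5, 8)
  deg(8) = 4 (neighbors: 1, 4, 6, 7)

Step 2: Sum all degrees:
  1 + 0 + 2 + 3 + 1 + 3 + 2 + 4 = 16

Verification: sum of degrees = 2 * |E| = 2 * 8 = 16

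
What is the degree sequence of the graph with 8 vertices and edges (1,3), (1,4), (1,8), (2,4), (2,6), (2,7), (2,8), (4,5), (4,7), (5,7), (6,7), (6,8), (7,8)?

Step 1: Count edges incident to each vertex:
  deg(1) = 3 (neighbors: 3, 4, 8)
  deg(2) = 4 (neighbors: 4, 6, 7, 8)
  deg(3) = 1 (neighbors: 1)
  deg(4) = 4 (neighbors: 1, 2, 5, 7)
  deg(5) = 2 (neighbors: 4, 7)
  deg(6) = 3 (neighbors: 2, 7, 8)
  deg(7) = 5 (neighbors: 2, 4, 5, 6, 8)
  deg(8) = 4 (neighbors: 1, 2, 6, 7)

Step 2: Sort degrees in non-increasing order:
  Degrees: [3, 4, 1, 4, 2, 3, 5, 4] -> sorted: [5, 4, 4, 4, 3, 3, 2, 1]

Degree sequence: [5, 4, 4, 4, 3, 3, 2, 1]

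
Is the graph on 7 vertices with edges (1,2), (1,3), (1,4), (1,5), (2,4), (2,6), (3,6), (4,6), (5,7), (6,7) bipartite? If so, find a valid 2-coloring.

Step 1: Attempt 2-coloring using BFS:
  Start at vertex 1, assign color 0
  Color vertex 2 with color 1 (neighbor of 1)
  Color vertex 3 with color 1 (neighbor of 1)
  Color vertex 4 with color 1 (neighbor of 1)
  Color vertex 5 with color 1 (neighbor of 1)

Step 2: Conflict found! Vertices 2 and 4 are adjacent but have the same color.
This means the graph contains an odd cycle.

The graph is NOT bipartite.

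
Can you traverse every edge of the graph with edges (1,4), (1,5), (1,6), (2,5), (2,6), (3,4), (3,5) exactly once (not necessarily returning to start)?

Step 1: Find the degree of each vertex:
  deg(1) = 3
  deg(2) = 2
  deg(3) = 2
  deg(4) = 2
  deg(5) = 3
  deg(6) = 2

Step 2: Count vertices with odd degree:
  Odd-degree vertices: 1, 5 (2 total)

Step 3: Apply Euler's theorem:
  - Eulerian circuit exists iff graph is connected and all vertices have even degree
  - Eulerian path exists iff graph is connected and has 0 or 2 odd-degree vertices

Graph is connected with exactly 2 odd-degree vertices (1, 5).
Eulerian path exists (starting and ending at the odd-degree vertices), but no Eulerian circuit.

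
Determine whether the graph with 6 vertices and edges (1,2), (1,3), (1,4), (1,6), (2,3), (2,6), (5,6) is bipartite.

Step 1: Attempt 2-coloring using BFS:
  Start at vertex 1, assign color 0
  Color vertex 2 with color 1 (neighbor of 1)
  Color vertex 3 with color 1 (neighbor of 1)
  Color vertex 4 with color 1 (neighbor of 1)
  Color vertex 6 with color 1 (neighbor of 1)

Step 2: Conflict found! Vertices 2 and 3 are adjacent but have the same color.
This means the graph contains an odd cycle.

The graph is NOT bipartite.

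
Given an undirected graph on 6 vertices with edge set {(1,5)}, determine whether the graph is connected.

Step 1: Build adjacency list from edges:
  1: 5
  2: (none)
  3: (none)
  4: (none)
  5: 1
  6: (none)

Step 2: Run BFS/DFS from vertex 1:
  Visited: {1, 5}
  Reached 2 of 6 vertices

Step 3: Only 2 of 6 vertices reached. Graph is disconnected.
Connected components: {1, 5}, {2}, {3}, {4}, {6}
Answer: No, the graph is not connected (5 components).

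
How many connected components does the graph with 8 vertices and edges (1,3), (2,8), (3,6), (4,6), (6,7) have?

Step 1: Build adjacency list from edges:
  1: 3
  2: 8
  3: 1, 6
  4: 6
  5: (none)
  6: 3, 4, 7
  7: 6
  8: 2

Step 2: Run BFS/DFS from vertex 1:
  Visited: {1, 3, 6, 4, 7}
  Reached 5 of 8 vertices

Step 3: Only 5 of 8 vertices reached. Graph is disconnected.
Connected components: {1, 3, 4, 6, 7}, {2, 8}, {5}
Number of connected components: 3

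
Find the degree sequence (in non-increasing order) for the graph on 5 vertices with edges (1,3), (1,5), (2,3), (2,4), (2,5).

Step 1: Count edges incident to each vertex:
  deg(1) = 2 (neighbors: 3, 5)
  deg(2) = 3 (neighbors: 3, 4, 5)
  deg(3) = 2 (neighbors: 1, 2)
  deg(4) = 1 (neighbors: 2)
  deg(5) = 2 (neighbors: 1, 2)

Step 2: Sort degrees in non-increasing order:
  Degrees: [2, 3, 2, 1, 2] -> sorted: [3, 2, 2, 2, 1]

Degree sequence: [3, 2, 2, 2, 1]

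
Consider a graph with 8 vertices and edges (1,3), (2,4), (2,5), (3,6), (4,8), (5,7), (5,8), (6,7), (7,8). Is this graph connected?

Step 1: Build adjacency list from edges:
  1: 3
  2: 4, 5
  3: 1, 6
  4: 2, 8
  5: 2, 7, 8
  6: 3, 7
  7: 5, 6, 8
  8: 4, 5, 7

Step 2: Run BFS/DFS from vertex 1:
  Visited: {1, 3, 6, 7, 5, 8, 2, 4}
  Reached 8 of 8 vertices

Step 3: All 8 vertices reached from vertex 1, so the graph is connected.
Answer: Yes, the graph is connected.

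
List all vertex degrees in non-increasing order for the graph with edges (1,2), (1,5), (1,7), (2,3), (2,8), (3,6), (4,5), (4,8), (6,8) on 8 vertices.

Step 1: Count edges incident to each vertex:
  deg(1) = 3 (neighbors: 2, 5, 7)
  deg(2) = 3 (neighbors: 1, 3, 8)
  deg(3) = 2 (neighbors: 2, 6)
  deg(4) = 2 (neighbors: 5, 8)
  deg(5) = 2 (neighbors: 1, 4)
  deg(6) = 2 (neighbors: 3, 8)
  deg(7) = 1 (neighbors: 1)
  deg(8) = 3 (neighbors: 2, 4, 6)

Step 2: Sort degrees in non-increasing order:
  Degrees: [3, 3, 2, 2, 2, 2, 1, 3] -> sorted: [3, 3, 3, 2, 2, 2, 2, 1]

Degree sequence: [3, 3, 3, 2, 2, 2, 2, 1]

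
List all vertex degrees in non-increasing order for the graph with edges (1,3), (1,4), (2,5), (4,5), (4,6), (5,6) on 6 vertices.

Step 1: Count edges incident to each vertex:
  deg(1) = 2 (neighbors: 3, 4)
  deg(2) = 1 (neighbors: 5)
  deg(3) = 1 (neighbors: 1)
  deg(4) = 3 (neighbors: 1, 5, 6)
  deg(5) = 3 (neighbors: 2, 4, 6)
  deg(6) = 2 (neighbors: 4, 5)

Step 2: Sort degrees in non-increasing order:
  Degrees: [2, 1, 1, 3, 3, 2] -> sorted: [3, 3, 2, 2, 1, 1]

Degree sequence: [3, 3, 2, 2, 1, 1]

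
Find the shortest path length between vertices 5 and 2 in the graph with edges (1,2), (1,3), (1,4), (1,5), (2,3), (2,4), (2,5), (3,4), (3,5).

Step 1: Build adjacency list:
  1: 2, 3, 4, 5
  2: 1, 3, 4, 5
  3: 1, 2, 4, 5
  4: 1, 2, 3
  5: 1, 2, 3

Step 2: BFS from vertex 5 to find shortest path to 2:
  vertex 1 reached at distance 1
  vertex 2 reached at distance 1

Step 3: Shortest path: 5 -> 2
Path length: 1 edge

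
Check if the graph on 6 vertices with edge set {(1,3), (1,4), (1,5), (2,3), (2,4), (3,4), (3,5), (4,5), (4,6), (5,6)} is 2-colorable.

Step 1: Attempt 2-coloring using BFS:
  Start at vertex 1, assign color 0
  Color vertex 3 with color 1 (neighbor of 1)
  Color vertex 4 with color 1 (neighbor of 1)
  Color vertex 5 with color 1 (neighbor of 1)
  Color vertex 2 with color 0 (neighbor of 3)

Step 2: Conflict found! Vertices 3 and 4 are adjacent but have the same color.
This means the graph contains an odd cycle.

The graph is NOT bipartite.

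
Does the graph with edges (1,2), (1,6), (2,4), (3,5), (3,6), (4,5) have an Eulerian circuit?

Step 1: Find the degree of each vertex:
  deg(1) = 2
  deg(2) = 2
  deg(3) = 2
  deg(4) = 2
  deg(5) = 2
  deg(6) = 2

Step 2: Count vertices with odd degree:
  All vertices have even degree (0 odd-degree vertices)

Step 3: Apply Euler's theorem:
  - Eulerian circuit exists iff graph is connected and all vertices have even degree
  - Eulerian path exists iff graph is connected and has 0 or 2 odd-degree vertices

Graph is connected with 0 odd-degree vertices.
Both Eulerian circuit and Eulerian path exist.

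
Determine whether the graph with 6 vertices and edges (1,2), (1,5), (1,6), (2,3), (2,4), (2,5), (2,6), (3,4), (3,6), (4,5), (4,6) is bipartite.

Step 1: Attempt 2-coloring using BFS:
  Start at vertex 1, assign color 0
  Color vertex 2 with color 1 (neighbor of 1)
  Color vertex 5 with color 1 (neighbor of 1)
  Color vertex 6 with color 1 (neighbor of 1)
  Color vertex 3 with color 0 (neighbor of 2)
  Color vertex 4 with color 0 (neighbor of 2)

Step 2: Conflict found! Vertices 2 and 5 are adjacent but have the same color.
This means the graph contains an odd cycle.

The graph is NOT bipartite.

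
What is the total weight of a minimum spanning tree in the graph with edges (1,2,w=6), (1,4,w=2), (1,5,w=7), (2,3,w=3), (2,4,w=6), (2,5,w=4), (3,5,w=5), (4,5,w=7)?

Apply Kruskal's algorithm (sort edges by weight, add if no cycle):

Sorted edges by weight:
  (1,4) w=2
  (2,3) w=3
  (2,5) w=4
  (3,5) w=5
  (1,2) w=6
  (2,4) w=6
  (1,5) w=7
  (4,5) w=7

Add edge (1,4) w=2 -- no cycle. Running total: 2
Add edge (2,3) w=3 -- no cycle. Running total: 5
Add edge (2,5) w=4 -- no cycle. Running total: 9
Skip edge (3,5) w=5 -- would create cycle
Add edge (1,2) w=6 -- no cycle. Running total: 15

MST edges: (1,4,w=2), (2,3,w=3), (2,5,w=4), (1,2,w=6)
Total MST weight: 2 + 3 + 4 + 6 = 15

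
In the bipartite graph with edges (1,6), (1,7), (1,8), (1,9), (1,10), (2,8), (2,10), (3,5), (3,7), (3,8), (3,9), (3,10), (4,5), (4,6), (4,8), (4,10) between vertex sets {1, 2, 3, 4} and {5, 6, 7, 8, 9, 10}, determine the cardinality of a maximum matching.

Step 1: List the neighbors of each left vertex:
  1: 6, 7, 8, 9, 10
  2: 8, 10
  3: 5, 7, 8, 9, 10
  4: 5, 6, 8, 10

Step 2: Greedily match left vertices, then look for augmenting paths:
  Match 1 -- 6
  Match 2 -- 8
  Match 3 -- 5
  Match 4 -- 10
  No augmenting path remains.

Step 3: Verify this is maximum:
  Matching size 4 = min(|L|, |R|) = min(4, 6), which is an upper bound, so this matching is maximum.

Maximum matching: {(1,6), (2,8), (3,5), (4,10)}
Size: 4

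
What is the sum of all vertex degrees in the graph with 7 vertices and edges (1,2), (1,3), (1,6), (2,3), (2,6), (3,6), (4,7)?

Step 1: Count edges incident to each vertex:
  deg(1) = 3 (neighbors: 2, 3, 6)
  deg(2) = 3 (neighbors: 1, 3, 6)
  deg(3) = 3 (neighbors: 1, 2, 6)
  deg(4) = 1 (neighbors: 7)
  deg(5) = 0 (neighbors: none)
  deg(6) = 3 (neighbors: 1, 2, 3)
  deg(7) = 1 (neighbors: 4)

Step 2: Sum all degrees:
  3 + 3 + 3 + 1 + 0 + 3 + 1 = 14

Verification: sum of degrees = 2 * |E| = 2 * 7 = 14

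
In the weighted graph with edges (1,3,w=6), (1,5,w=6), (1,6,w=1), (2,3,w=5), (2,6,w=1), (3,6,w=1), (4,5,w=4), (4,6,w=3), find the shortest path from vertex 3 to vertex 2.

Step 1: Build adjacency list with weights:
  1: 3(w=6), 5(w=6), 6(w=1)
  2: 3(w=5), 6(w=1)
  3: 1(w=6), 2(w=5), 6(w=1)
  4: 5(w=4), 6(w=3)
  5: 1(w=6), 4(w=4)
  6: 1(w=1), 2(w=1), 3(w=1), 4(w=3)

Step 2: Apply Dijkstra's algorithm from vertex 3:
  Visit vertex 3 (distance=0)
    Update dist[1] = 6
    Update dist[2] = 5
    Update dist[6] = 1
  Visit vertex 6 (distance=1)
    Update dist[1] = 2
    Update dist[2] = 2
    Update dist[4] = 4
  Visit vertex 1 (distance=2)
    Update dist[5] = 8
  Visit vertex 2 (distance=2)

Step 3: Shortest path: 3 -> 6 -> 2
Total weight: 1 + 1 = 2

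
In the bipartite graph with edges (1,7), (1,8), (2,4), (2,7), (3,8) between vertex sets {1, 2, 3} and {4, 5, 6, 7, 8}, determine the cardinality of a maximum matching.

Step 1: List the neighbors of each left vertex:
  1: 7, 8
  2: 4, 7
  3: 8

Step 2: Greedily match left vertices, then look for augmenting paths:
  Match 1 -- 7
  Match 2 -- 4
  Match 3 -- 8
  No augmenting path remains.

Step 3: Verify this is maximum:
  Matching size 3 = min(|L|, |R|) = min(3, 5), which is an upper bound, so this matching is maximum.

Maximum matching: {(1,7), (2,4), (3,8)}
Size: 3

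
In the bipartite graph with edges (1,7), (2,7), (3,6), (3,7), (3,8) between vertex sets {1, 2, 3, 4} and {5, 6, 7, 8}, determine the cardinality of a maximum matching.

Step 1: List the neighbors of each left vertex:
  1: 7
  2: 7
  3: 6, 7, 8
  4: (none)

Step 2: Greedily match left vertices, then look for augmenting paths:
  Match 1 -- 7
  Match 3 -- 6
  No augmenting path remains.

Step 3: Verify this is maximum:
  Matching has size 2. The vertex set {3, 7} covers every edge and has size 2; any matching has at most one edge per cover vertex, so 2 is maximum (König's theorem).

Maximum matching: {(1,7), (3,6)}
Size: 2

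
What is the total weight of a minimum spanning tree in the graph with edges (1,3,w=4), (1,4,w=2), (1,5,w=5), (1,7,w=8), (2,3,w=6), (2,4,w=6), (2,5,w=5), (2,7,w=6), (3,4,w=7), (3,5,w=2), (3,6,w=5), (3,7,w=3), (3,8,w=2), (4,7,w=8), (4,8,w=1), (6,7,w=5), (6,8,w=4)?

Apply Kruskal's algorithm (sort edges by weight, add if no cycle):

Sorted edges by weight:
  (4,8) w=1
  (1,4) w=2
  (3,8) w=2
  (3,5) w=2
  (3,7) w=3
  (1,3) w=4
  (6,8) w=4
  (1,5) w=5
  (2,5) w=5
  (3,6) w=5
  (6,7) w=5
  (2,3) w=6
  (2,4) w=6
  (2,7) w=6
  (3,4) w=7
  (1,7) w=8
  (4,7) w=8

Add edge (4,8) w=1 -- no cycle. Running total: 1
Add edge (1,4) w=2 -- no cycle. Running total: 3
Add edge (3,8) w=2 -- no cycle. Running total: 5
Add edge (3,5) w=2 -- no cycle. Running total: 7
Add edge (3,7) w=3 -- no cycle. Running total: 10
Skip edge (1,3) w=4 -- would create cycle
Add edge (6,8) w=4 -- no cycle. Running total: 14
Skip edge (1,5) w=5 -- would create cycle
Add edge (2,5) w=5 -- no cycle. Running total: 19

MST edges: (4,8,w=1), (1,4,w=2), (3,8,w=2), (3,5,w=2), (3,7,w=3), (6,8,w=4), (2,5,w=5)
Total MST weight: 1 + 2 + 2 + 2 + 3 + 4 + 5 = 19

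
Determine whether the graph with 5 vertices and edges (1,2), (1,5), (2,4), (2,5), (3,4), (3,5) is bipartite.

Step 1: Attempt 2-coloring using BFS:
  Start at vertex 1, assign color 0
  Color vertex 2 with color 1 (neighbor of 1)
  Color vertex 5 with color 1 (neighbor of 1)
  Color vertex 4 with color 0 (neighbor of 2)

Step 2: Conflict found! Vertices 2 and 5 are adjacent but have the same color.
This means the graph contains an odd cycle.

The graph is NOT bipartite.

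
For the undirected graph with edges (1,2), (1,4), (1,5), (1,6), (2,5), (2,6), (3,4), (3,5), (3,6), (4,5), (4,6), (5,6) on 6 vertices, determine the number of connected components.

Step 1: Build adjacency list from edges:
  1: 2, 4, 5, 6
  2: 1, 5, 6
  3: 4, 5, 6
  4: 1, 3, 5, 6
  5: 1, 2, 3, 4, 6
  6: 1, 2, 3, 4, 5

Step 2: Run BFS/DFS from vertex 1:
  Visited: {1, 2, 4, 5, 6, 3}
  Reached 6 of 6 vertices

Step 3: All 6 vertices reached from vertex 1, so the graph is connected.
Number of connected components: 1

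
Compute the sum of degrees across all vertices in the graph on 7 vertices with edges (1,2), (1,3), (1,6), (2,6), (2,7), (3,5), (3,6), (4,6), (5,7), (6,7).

Step 1: Count edges incident to each vertex:
  deg(1) = 3 (neighbors: 2, 3, 6)
  deg(2) = 3 (neighbors: 1, 6, 7)
  deg(3) = 3 (neighbors: 1, 5, 6)
  deg(4) = 1 (neighbors: 6)
  deg(5) = 2 (neighbors: 3, 7)
  deg(6) = 5 (neighbors: 1, 2, 3, 4, 7)
  deg(7) = 3 (neighbors: 2, 5, 6)

Step 2: Sum all degrees:
  3 + 3 + 3 + 1 + 2 + 5 + 3 = 20

Verification: sum of degrees = 2 * |E| = 2 * 10 = 20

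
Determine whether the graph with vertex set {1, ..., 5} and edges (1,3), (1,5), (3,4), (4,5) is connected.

Step 1: Build adjacency list from edges:
  1: 3, 5
  2: (none)
  3: 1, 4
  4: 3, 5
  5: 1, 4

Step 2: Run BFS/DFS from vertex 1:
  Visited: {1, 3, 5, 4}
  Reached 4 of 5 vertices

Step 3: Only 4 of 5 vertices reached. Graph is disconnected.
Connected components: {1, 3, 4, 5}, {2}
Answer: No, the graph is not connected (2 components).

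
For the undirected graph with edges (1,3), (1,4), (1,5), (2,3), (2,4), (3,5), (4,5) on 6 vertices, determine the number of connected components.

Step 1: Build adjacency list from edges:
  1: 3, 4, 5
  2: 3, 4
  3: 1, 2, 5
  4: 1, 2, 5
  5: 1, 3, 4
  6: (none)

Step 2: Run BFS/DFS from vertex 1:
  Visited: {1, 3, 4, 5, 2}
  Reached 5 of 6 vertices

Step 3: Only 5 of 6 vertices reached. Graph is disconnected.
Connected components: {1, 2, 3, 4, 5}, {6}
Number of connected components: 2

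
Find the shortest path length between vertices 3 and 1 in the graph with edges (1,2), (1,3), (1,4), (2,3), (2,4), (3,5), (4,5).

Step 1: Build adjacency list:
  1: 2, 3, 4
  2: 1, 3, 4
  3: 1, 2, 5
  4: 1, 2, 5
  5: 3, 4

Step 2: BFS from vertex 3 to find shortest path to 1:
  vertex 1 reached at distance 1

Step 3: Shortest path: 3 -> 1
Path length: 1 edge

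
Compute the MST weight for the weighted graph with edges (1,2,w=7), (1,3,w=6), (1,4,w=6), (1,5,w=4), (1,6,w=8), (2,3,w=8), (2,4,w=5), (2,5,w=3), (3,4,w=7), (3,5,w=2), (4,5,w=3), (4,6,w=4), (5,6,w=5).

Apply Kruskal's algorithm (sort edges by weight, add if no cycle):

Sorted edges by weight:
  (3,5) w=2
  (2,5) w=3
  (4,5) w=3
  (1,5) w=4
  (4,6) w=4
  (2,4) w=5
  (5,6) w=5
  (1,3) w=6
  (1,4) w=6
  (1,2) w=7
  (3,4) w=7
  (1,6) w=8
  (2,3) w=8

Add edge (3,5) w=2 -- no cycle. Running total: 2
Add edge (2,5) w=3 -- no cycle. Running total: 5
Add edge (4,5) w=3 -- no cycle. Running total: 8
Add edge (1,5) w=4 -- no cycle. Running total: 12
Add edge (4,6) w=4 -- no cycle. Running total: 16

MST edges: (3,5,w=2), (2,5,w=3), (4,5,w=3), (1,5,w=4), (4,6,w=4)
Total MST weight: 2 + 3 + 3 + 4 + 4 = 16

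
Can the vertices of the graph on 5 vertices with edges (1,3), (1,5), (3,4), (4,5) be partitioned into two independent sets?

Step 1: Attempt 2-coloring using BFS:
  Start at vertex 1, assign color 0
  Color vertex 3 with color 1 (neighbor of 1)
  Color vertex 5 with color 1 (neighbor of 1)
  Color vertex 4 with color 0 (neighbor of 3)
  Start new component at vertex 2, assign color 0

Step 2: 2-coloring succeeded. No conflicts found.
  Set A (color 0): {1, 2, 4}
  Set B (color 1): {3, 5}

The graph is bipartite with partition {1, 2, 4}, {3, 5}.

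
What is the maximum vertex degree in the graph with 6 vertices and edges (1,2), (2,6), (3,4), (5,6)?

Step 1: Count edges incident to each vertex:
  deg(1) = 1 (neighbors: 2)
  deg(2) = 2 (neighbors: 1, 6)
  deg(3) = 1 (neighbors: 4)
  deg(4) = 1 (neighbors: 3)
  deg(5) = 1 (neighbors: 6)
  deg(6) = 2 (neighbors: 2, 5)

Step 2: Find maximum:
  max(1, 2, 1, 1, 1, 2) = 2 (vertex 2)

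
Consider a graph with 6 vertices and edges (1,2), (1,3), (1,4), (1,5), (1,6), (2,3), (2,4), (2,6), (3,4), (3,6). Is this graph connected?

Step 1: Build adjacency list from edges:
  1: 2, 3, 4, 5, 6
  2: 1, 3, 4, 6
  3: 1, 2, 4, 6
  4: 1, 2, 3
  5: 1
  6: 1, 2, 3

Step 2: Run BFS/DFS from vertex 1:
  Visited: {1, 2, 3, 4, 5, 6}
  Reached 6 of 6 vertices

Step 3: All 6 vertices reached from vertex 1, so the graph is connected.
Answer: Yes, the graph is connected.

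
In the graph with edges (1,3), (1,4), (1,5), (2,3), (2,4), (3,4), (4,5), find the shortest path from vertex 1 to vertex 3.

Step 1: Build adjacency list:
  1: 3, 4, 5
  2: 3, 4
  3: 1, 2, 4
  4: 1, 2, 3, 5
  5: 1, 4

Step 2: BFS from vertex 1 to find shortest path to 3:
  vertex 3 reached at distance 1

Step 3: Shortest path: 1 -> 3
Path length: 1 edge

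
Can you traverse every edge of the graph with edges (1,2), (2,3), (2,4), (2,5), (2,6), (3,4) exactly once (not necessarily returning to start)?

Step 1: Find the degree of each vertex:
  deg(1) = 1
  deg(2) = 5
  deg(3) = 2
  deg(4) = 2
  deg(5) = 1
  deg(6) = 1

Step 2: Count vertices with odd degree:
  Odd-degree vertices: 1, 2, 5, 6 (4 total)

Step 3: Apply Euler's theorem:
  - Eulerian circuit exists iff graph is connected and all vertices have even degree
  - Eulerian path exists iff graph is connected and has 0 or 2 odd-degree vertices

Graph has 4 odd-degree vertices (need 0 or 2).
Neither Eulerian path nor Eulerian circuit exists.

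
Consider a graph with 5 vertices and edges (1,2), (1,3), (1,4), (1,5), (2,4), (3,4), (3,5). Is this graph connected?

Step 1: Build adjacency list from edges:
  1: 2, 3, 4, 5
  2: 1, 4
  3: 1, 4, 5
  4: 1, 2, 3
  5: 1, 3

Step 2: Run BFS/DFS from vertex 1:
  Visited: {1, 2, 3, 4, 5}
  Reached 5 of 5 vertices

Step 3: All 5 vertices reached from vertex 1, so the graph is connected.
Answer: Yes, the graph is connected.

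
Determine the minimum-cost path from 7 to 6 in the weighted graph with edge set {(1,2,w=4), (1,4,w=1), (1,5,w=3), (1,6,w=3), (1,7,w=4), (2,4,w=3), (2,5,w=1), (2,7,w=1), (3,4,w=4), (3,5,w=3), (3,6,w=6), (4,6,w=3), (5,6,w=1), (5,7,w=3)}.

Step 1: Build adjacency list with weights:
  1: 2(w=4), 4(w=1), 5(w=3), 6(w=3), 7(w=4)
  2: 1(w=4), 4(w=3), 5(w=1), 7(w=1)
  3: 4(w=4), 5(w=3), 6(w=6)
  4: 1(w=1), 2(w=3), 3(w=4), 6(w=3)
  5: 1(w=3), 2(w=1), 3(w=3), 6(w=1), 7(w=3)
  6: 1(w=3), 3(w=6), 4(w=3), 5(w=1)
  7: 1(w=4), 2(w=1), 5(w=3)

Step 2: Apply Dijkstra's algorithm from vertex 7:
  Visit vertex 7 (distance=0)
    Update dist[1] = 4
    Update dist[2] = 1
    Update dist[5] = 3
  Visit vertex 2 (distance=1)
    Update dist[4] = 4
    Update dist[5] = 2
  Visit vertex 5 (distance=2)
    Update dist[3] = 5
    Update dist[6] = 3
  Visit vertex 6 (distance=3)

Step 3: Shortest path: 7 -> 2 -> 5 -> 6
Total weight: 1 + 1 + 1 = 3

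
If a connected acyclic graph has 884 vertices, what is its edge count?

A tree on n vertices always has exactly n - 1 edges.
For n = 884: edges = 884 - 1 = 883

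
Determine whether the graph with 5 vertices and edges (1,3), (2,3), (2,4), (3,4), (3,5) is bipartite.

Step 1: Attempt 2-coloring using BFS:
  Start at vertex 1, assign color 0
  Color vertex 3 with color 1 (neighbor of 1)
  Color vertex 2 with color 0 (neighbor of 3)
  Color vertex 4 with color 0 (neighbor of 3)
  Color vertex 5 with color 0 (neighbor of 3)

Step 2: Conflict found! Vertices 2 and 4 are adjacent but have the same color.
This means the graph contains an odd cycle.

The graph is NOT bipartite.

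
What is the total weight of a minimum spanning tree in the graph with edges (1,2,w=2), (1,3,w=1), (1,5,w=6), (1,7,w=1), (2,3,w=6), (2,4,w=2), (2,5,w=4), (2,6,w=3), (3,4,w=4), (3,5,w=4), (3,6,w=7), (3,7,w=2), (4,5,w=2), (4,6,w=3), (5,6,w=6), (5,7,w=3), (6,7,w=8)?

Apply Kruskal's algorithm (sort edges by weight, add if no cycle):

Sorted edges by weight:
  (1,7) w=1
  (1,3) w=1
  (1,2) w=2
  (2,4) w=2
  (3,7) w=2
  (4,5) w=2
  (2,6) w=3
  (4,6) w=3
  (5,7) w=3
  (2,5) w=4
  (3,4) w=4
  (3,5) w=4
  (1,5) w=6
  (2,3) w=6
  (5,6) w=6
  (3,6) w=7
  (6,7) w=8

Add edge (1,7) w=1 -- no cycle. Running total: 1
Add edge (1,3) w=1 -- no cycle. Running total: 2
Add edge (1,2) w=2 -- no cycle. Running total: 4
Add edge (2,4) w=2 -- no cycle. Running total: 6
Skip edge (3,7) w=2 -- would create cycle
Add edge (4,5) w=2 -- no cycle. Running total: 8
Add edge (2,6) w=3 -- no cycle. Running total: 11

MST edges: (1,7,w=1), (1,3,w=1), (1,2,w=2), (2,4,w=2), (4,5,w=2), (2,6,w=3)
Total MST weight: 1 + 1 + 2 + 2 + 2 + 3 = 11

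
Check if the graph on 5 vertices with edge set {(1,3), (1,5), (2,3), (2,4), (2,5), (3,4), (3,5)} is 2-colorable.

Step 1: Attempt 2-coloring using BFS:
  Start at vertex 1, assign color 0
  Color vertex 3 with color 1 (neighbor of 1)
  Color vertex 5 with color 1 (neighbor of 1)
  Color vertex 2 with color 0 (neighbor of 3)
  Color vertex 4 with color 0 (neighbor of 3)

Step 2: Conflict found! Vertices 3 and 5 are adjacent but have the same color.
This means the graph contains an odd cycle.

The graph is NOT bipartite.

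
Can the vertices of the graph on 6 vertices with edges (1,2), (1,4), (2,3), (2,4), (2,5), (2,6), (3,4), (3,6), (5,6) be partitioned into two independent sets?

Step 1: Attempt 2-coloring using BFS:
  Start at vertex 1, assign color 0
  Color vertex 2 with color 1 (neighbor of 1)
  Color vertex 4 with color 1 (neighbor of 1)
  Color vertex 3 with color 0 (neighbor of 2)

Step 2: Conflict found! Vertices 2 and 4 are adjacent but have the same color.
This means the graph contains an odd cycle.

The graph is NOT bipartite.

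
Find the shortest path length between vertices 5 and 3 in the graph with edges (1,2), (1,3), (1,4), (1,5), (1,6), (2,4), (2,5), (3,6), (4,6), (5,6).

Step 1: Build adjacency list:
  1: 2, 3, 4, 5, 6
  2: 1, 4, 5
  3: 1, 6
  4: 1, 2, 6
  5: 1, 2, 6
  6: 1, 3, 4, 5

Step 2: BFS from vertex 5 to find shortest path to 3:
  vertex 1 reached at distance 1
  vertex 2 reached at distance 1
  vertex 6 reached at distance 1
  vertex 3 reached at distance 2

Step 3: Shortest path: 5 -> 6 -> 3
Path length: 2 edges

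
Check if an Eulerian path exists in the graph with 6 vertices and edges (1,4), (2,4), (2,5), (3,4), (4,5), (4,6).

Step 1: Find the degree of each vertex:
  deg(1) = 1
  deg(2) = 2
  deg(3) = 1
  deg(4) = 5
  deg(5) = 2
  deg(6) = 1

Step 2: Count vertices with odd degree:
  Odd-degree vertices: 1, 3, 4, 6 (4 total)

Step 3: Apply Euler's theorem:
  - Eulerian circuit exists iff graph is connected and all vertices have even degree
  - Eulerian path exists iff graph is connected and has 0 or 2 odd-degree vertices

Graph has 4 odd-degree vertices (need 0 or 2).
Neither Eulerian path nor Eulerian circuit exists.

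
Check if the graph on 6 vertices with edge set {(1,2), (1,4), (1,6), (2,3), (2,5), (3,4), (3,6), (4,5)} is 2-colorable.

Step 1: Attempt 2-coloring using BFS:
  Start at vertex 1, assign color 0
  Color vertex 2 with color 1 (neighbor of 1)
  Color vertex 4 with color 1 (neighbor of 1)
  Color vertex 6 with color 1 (neighbor of 1)
  Color vertex 3 with color 0 (neighbor of 2)
  Color vertex 5 with color 0 (neighbor of 2)

Step 2: 2-coloring succeeded. No conflicts found.
  Set A (color 0): {1, 3, 5}
  Set B (color 1): {2, 4, 6}

The graph is bipartite with partition {1, 3, 5}, {2, 4, 6}.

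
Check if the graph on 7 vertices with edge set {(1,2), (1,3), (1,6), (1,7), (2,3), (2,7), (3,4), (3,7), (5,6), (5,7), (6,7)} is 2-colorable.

Step 1: Attempt 2-coloring using BFS:
  Start at vertex 1, assign color 0
  Color vertex 2 with color 1 (neighbor of 1)
  Color vertex 3 with color 1 (neighbor of 1)
  Color vertex 6 with color 1 (neighbor of 1)
  Color vertex 7 with color 1 (neighbor of 1)

Step 2: Conflict found! Vertices 2 and 3 are adjacent but have the same color.
This means the graph contains an odd cycle.

The graph is NOT bipartite.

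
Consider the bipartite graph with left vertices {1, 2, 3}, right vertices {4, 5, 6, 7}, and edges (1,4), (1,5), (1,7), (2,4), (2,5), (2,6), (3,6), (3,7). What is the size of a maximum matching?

Step 1: List the neighbors of each left vertex:
  1: 4, 5, 7
  2: 4, 5, 6
  3: 6, 7

Step 2: Greedily match left vertices, then look for augmenting paths:
  Match 1 -- 4
  Match 2 -- 5
  Match 3 -- 6
  No augmenting path remains.

Step 3: Verify this is maximum:
  Matching size 3 = min(|L|, |R|) = min(3, 4), which is an upper bound, so this matching is maximum.

Maximum matching: {(1,4), (2,5), (3,6)}
Size: 3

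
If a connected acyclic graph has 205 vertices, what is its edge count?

A tree on n vertices always has exactly n - 1 edges.
For n = 205: edges = 205 - 1 = 204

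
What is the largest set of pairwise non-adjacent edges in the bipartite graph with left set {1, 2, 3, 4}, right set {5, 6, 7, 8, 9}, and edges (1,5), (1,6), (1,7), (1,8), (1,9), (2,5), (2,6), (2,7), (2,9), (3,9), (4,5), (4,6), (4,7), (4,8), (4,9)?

Step 1: List the neighbors of each left vertex:
  1: 5, 6, 7, 8, 9
  2: 5, 6, 7, 9
  3: 9
  4: 5, 6, 7, 8, 9

Step 2: Greedily match left vertices, then look for augmenting paths:
  Match 1 -- 5
  Match 2 -- 6
  Match 3 -- 9
  Match 4 -- 7
  No augmenting path remains.

Step 3: Verify this is maximum:
  Matching size 4 = min(|L|, |R|) = min(4, 5), which is an upper bound, so this matching is maximum.

Maximum matching: {(1,5), (2,6), (3,9), (4,7)}
Size: 4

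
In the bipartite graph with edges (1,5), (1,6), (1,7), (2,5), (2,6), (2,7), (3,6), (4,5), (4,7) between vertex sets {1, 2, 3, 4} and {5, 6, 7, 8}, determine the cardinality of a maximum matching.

Step 1: List the neighbors of each left vertex:
  1: 5, 6, 7
  2: 5, 6, 7
  3: 6
  4: 5, 7

Step 2: Greedily match left vertices, then look for augmenting paths:
  Match 1 -- 5
  Match 2 -- 6
  Match 4 -- 7
  No augmenting path remains.

Step 3: Verify this is maximum:
  Matching has size 3. The vertex set {5, 6, 7} covers every edge and has size 3; any matching has at most one edge per cover vertex, so 3 is maximum (König's theorem).

Maximum matching: {(1,5), (2,6), (4,7)}
Size: 3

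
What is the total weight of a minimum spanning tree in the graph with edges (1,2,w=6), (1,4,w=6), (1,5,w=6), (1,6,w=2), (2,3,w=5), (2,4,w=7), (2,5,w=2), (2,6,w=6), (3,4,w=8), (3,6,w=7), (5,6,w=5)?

Apply Kruskal's algorithm (sort edges by weight, add if no cycle):

Sorted edges by weight:
  (1,6) w=2
  (2,5) w=2
  (2,3) w=5
  (5,6) w=5
  (1,5) w=6
  (1,2) w=6
  (1,4) w=6
  (2,6) w=6
  (2,4) w=7
  (3,6) w=7
  (3,4) w=8

Add edge (1,6) w=2 -- no cycle. Running total: 2
Add edge (2,5) w=2 -- no cycle. Running total: 4
Add edge (2,3) w=5 -- no cycle. Running total: 9
Add edge (5,6) w=5 -- no cycle. Running total: 14
Skip edge (1,5) w=6 -- would create cycle
Skip edge (1,2) w=6 -- would create cycle
Add edge (1,4) w=6 -- no cycle. Running total: 20

MST edges: (1,6,w=2), (2,5,w=2), (2,3,w=5), (5,6,w=5), (1,4,w=6)
Total MST weight: 2 + 2 + 5 + 5 + 6 = 20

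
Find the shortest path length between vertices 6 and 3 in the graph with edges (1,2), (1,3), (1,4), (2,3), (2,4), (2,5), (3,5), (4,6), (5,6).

Step 1: Build adjacency list:
  1: 2, 3, 4
  2: 1, 3, 4, 5
  3: 1, 2, 5
  4: 1, 2, 6
  5: 2, 3, 6
  6: 4, 5

Step 2: BFS from vertex 6 to find shortest path to 3:
  vertex 4 reached at distance 1
  vertex 5 reached at distance 1
  vertex 1 reached at distance 2
  vertex 2 reached at distance 2
  vertex 3 reached at distance 2

Step 3: Shortest path: 6 -> 5 -> 3
Path length: 2 edges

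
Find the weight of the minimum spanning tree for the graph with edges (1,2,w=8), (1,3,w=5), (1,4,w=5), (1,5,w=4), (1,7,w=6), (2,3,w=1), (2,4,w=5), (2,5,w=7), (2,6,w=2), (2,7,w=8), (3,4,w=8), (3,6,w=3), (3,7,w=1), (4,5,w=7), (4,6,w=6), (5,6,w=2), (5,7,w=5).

Apply Kruskal's algorithm (sort edges by weight, add if no cycle):

Sorted edges by weight:
  (2,3) w=1
  (3,7) w=1
  (2,6) w=2
  (5,6) w=2
  (3,6) w=3
  (1,5) w=4
  (1,3) w=5
  (1,4) w=5
  (2,4) w=5
  (5,7) w=5
  (1,7) w=6
  (4,6) w=6
  (2,5) w=7
  (4,5) w=7
  (1,2) w=8
  (2,7) w=8
  (3,4) w=8

Add edge (2,3) w=1 -- no cycle. Running total: 1
Add edge (3,7) w=1 -- no cycle. Running total: 2
Add edge (2,6) w=2 -- no cycle. Running total: 4
Add edge (5,6) w=2 -- no cycle. Running total: 6
Skip edge (3,6) w=3 -- would create cycle
Add edge (1,5) w=4 -- no cycle. Running total: 10
Skip edge (1,3) w=5 -- would create cycle
Add edge (1,4) w=5 -- no cycle. Running total: 15

MST edges: (2,3,w=1), (3,7,w=1), (2,6,w=2), (5,6,w=2), (1,5,w=4), (1,4,w=5)
Total MST weight: 1 + 1 + 2 + 2 + 4 + 5 = 15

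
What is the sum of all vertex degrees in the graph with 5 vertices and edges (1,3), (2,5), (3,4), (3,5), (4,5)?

Step 1: Count edges incident to each vertex:
  deg(1) = 1 (neighbors: 3)
  deg(2) = 1 (neighbors: 5)
  deg(3) = 3 (neighbors: 1, 4, 5)
  deg(4) = 2 (neighbors: 3, 5)
  deg(5) = 3 (neighbors: 2, 3, 4)

Step 2: Sum all degrees:
  1 + 1 + 3 + 2 + 3 = 10

Verification: sum of degrees = 2 * |E| = 2 * 5 = 10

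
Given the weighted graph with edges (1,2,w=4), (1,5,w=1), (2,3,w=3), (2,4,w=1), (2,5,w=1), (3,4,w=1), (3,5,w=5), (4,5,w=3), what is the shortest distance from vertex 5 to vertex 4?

Step 1: Build adjacency list with weights:
  1: 2(w=4), 5(w=1)
  2: 1(w=4), 3(w=3), 4(w=1), 5(w=1)
  3: 2(w=3), 4(w=1), 5(w=5)
  4: 2(w=1), 3(w=1), 5(w=3)
  5: 1(w=1), 2(w=1), 3(w=5), 4(w=3)

Step 2: Apply Dijkstra's algorithm from vertex 5:
  Visit vertex 5 (distance=0)
    Update dist[1] = 1
    Update dist[2] = 1
    Update dist[3] = 5
    Update dist[4] = 3
  Visit vertex 1 (distance=1)
  Visit vertex 2 (distance=1)
    Update dist[3] = 4
    Update dist[4] = 2
  Visit vertex 4 (distance=2)
    Update dist[3] = 3

Step 3: Shortest path: 5 -> 2 -> 4
Total weight: 1 + 1 = 2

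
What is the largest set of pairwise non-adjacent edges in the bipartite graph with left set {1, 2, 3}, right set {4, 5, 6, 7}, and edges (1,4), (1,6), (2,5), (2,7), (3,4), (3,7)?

Step 1: List the neighbors of each left vertex:
  1: 4, 6
  2: 5, 7
  3: 4, 7

Step 2: Greedily match left vertices, then look for augmenting paths:
  Match 1 -- 4
  Match 2 -- 5
  Match 3 -- 7
  No augmenting path remains.

Step 3: Verify this is maximum:
  Matching size 3 = min(|L|, |R|) = min(3, 4), which is an upper bound, so this matching is maximum.

Maximum matching: {(1,4), (2,5), (3,7)}
Size: 3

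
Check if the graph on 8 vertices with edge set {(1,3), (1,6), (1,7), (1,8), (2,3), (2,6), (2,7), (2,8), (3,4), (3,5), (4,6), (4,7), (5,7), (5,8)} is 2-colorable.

Step 1: Attempt 2-coloring using BFS:
  Start at vertex 1, assign color 0
  Color vertex 3 with color 1 (neighbor of 1)
  Color vertex 6 with color 1 (neighbor of 1)
  Color vertex 7 with color 1 (neighbor of 1)
  Color vertex 8 with color 1 (neighbor of 1)
  Color vertex 2 with color 0 (neighbor of 3)
  Color vertex 4 with color 0 (neighbor of 3)
  Color vertex 5 with color 0 (neighbor of 3)

Step 2: 2-coloring succeeded. No conflicts found.
  Set A (color 0): {1, 2, 4, 5}
  Set B (color 1): {3, 6, 7, 8}

The graph is bipartite with partition {1, 2, 4, 5}, {3, 6, 7, 8}.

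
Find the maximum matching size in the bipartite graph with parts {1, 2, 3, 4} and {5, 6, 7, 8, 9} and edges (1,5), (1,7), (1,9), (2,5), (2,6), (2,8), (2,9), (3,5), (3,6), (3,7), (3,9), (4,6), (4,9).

Step 1: List the neighbors of each left vertex:
  1: 5, 7, 9
  2: 5, 6, 8, 9
  3: 5, 6, 7, 9
  4: 6, 9

Step 2: Greedily match left vertices, then look for augmenting paths:
  Match 1 -- 5
  Match 2 -- 6
  Match 3 -- 7
  Match 4 -- 9
  No augmenting path remains.

Step 3: Verify this is maximum:
  Matching size 4 = min(|L|, |R|) = min(4, 5), which is an upper bound, so this matching is maximum.

Maximum matching: {(1,5), (2,6), (3,7), (4,9)}
Size: 4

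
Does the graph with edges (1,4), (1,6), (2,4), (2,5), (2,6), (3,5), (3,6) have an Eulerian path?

Step 1: Find the degree of each vertex:
  deg(1) = 2
  deg(2) = 3
  deg(3) = 2
  deg(4) = 2
  deg(5) = 2
  deg(6) = 3

Step 2: Count vertices with odd degree:
  Odd-degree vertices: 2, 6 (2 total)

Step 3: Apply Euler's theorem:
  - Eulerian circuit exists iff graph is connected and all vertices have even degree
  - Eulerian path exists iff graph is connected and has 0 or 2 odd-degree vertices

Graph is connected with exactly 2 odd-degree vertices (2, 6).
Eulerian path exists (starting and ending at the odd-degree vertices), but no Eulerian circuit.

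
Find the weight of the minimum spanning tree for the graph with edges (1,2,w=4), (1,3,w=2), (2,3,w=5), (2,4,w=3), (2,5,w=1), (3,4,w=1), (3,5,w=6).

Apply Kruskal's algorithm (sort edges by weight, add if no cycle):

Sorted edges by weight:
  (2,5) w=1
  (3,4) w=1
  (1,3) w=2
  (2,4) w=3
  (1,2) w=4
  (2,3) w=5
  (3,5) w=6

Add edge (2,5) w=1 -- no cycle. Running total: 1
Add edge (3,4) w=1 -- no cycle. Running total: 2
Add edge (1,3) w=2 -- no cycle. Running total: 4
Add edge (2,4) w=3 -- no cycle. Running total: 7

MST edges: (2,5,w=1), (3,4,w=1), (1,3,w=2), (2,4,w=3)
Total MST weight: 1 + 1 + 2 + 3 = 7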